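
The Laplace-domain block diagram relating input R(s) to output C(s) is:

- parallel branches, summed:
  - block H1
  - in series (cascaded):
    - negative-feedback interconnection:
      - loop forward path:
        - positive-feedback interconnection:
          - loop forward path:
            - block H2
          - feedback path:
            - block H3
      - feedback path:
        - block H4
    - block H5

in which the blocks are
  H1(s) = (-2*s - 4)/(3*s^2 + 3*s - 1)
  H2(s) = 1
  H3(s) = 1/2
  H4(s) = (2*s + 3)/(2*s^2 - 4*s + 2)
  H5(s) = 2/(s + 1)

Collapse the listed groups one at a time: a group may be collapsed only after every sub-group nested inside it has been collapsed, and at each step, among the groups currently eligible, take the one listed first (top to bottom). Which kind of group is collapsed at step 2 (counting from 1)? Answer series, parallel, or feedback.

Step 1. collapse the loop (H2 forward, H3 return)
Step 2. reduce the feedback loop with forward [H2/(1-H2*H3)] and return H4
Step 3. series reduction of [[H2/(1-H2*H3)]/(1+[H2/(1-H2*H3)]*H4)], H5
Step 4. parallel reduction of H1, ([[H2/(1-H2*H3)]/(1+[H2/(1-H2*H3)]*H4)]*H5)
Step 2: feedback.

Answer: feedback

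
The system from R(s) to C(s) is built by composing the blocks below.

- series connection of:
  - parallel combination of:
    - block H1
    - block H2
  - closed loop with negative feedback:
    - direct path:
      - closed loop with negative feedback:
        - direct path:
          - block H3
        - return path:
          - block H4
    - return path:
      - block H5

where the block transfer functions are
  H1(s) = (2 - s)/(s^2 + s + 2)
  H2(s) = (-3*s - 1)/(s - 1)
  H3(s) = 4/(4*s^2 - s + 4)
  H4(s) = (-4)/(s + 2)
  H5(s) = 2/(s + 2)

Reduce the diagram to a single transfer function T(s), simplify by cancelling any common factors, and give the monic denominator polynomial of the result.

[1] reduce the parallel group H1, H2: (-3*s^3 - 5*s^2 - 4*s - 4)/(s^3 + s - 2)
[2] reduce the feedback loop with forward H3 and return H4: (4*s + 8)/(4*s^3 + 7*s^2 + 2*s - 8)
[3] reduce the feedback loop with forward [H3/(1+H3*H4)] and return H5: (4*s + 8)/(4*s^3 + 7*s^2 + 2*s)
[4] multiply (H1+H2), [[H3/(1+H3*H4)]/(1+[H3/(1+H3*H4)]*H5)] (series): (-12*s^4 - 44*s^3 - 56*s^2 - 48*s - 32)/(4*s^6 + 7*s^5 + 6*s^4 - s^3 - 12*s^2 - 4*s)
T(s) is the step-4 result (common factors already cancelled). Leading coefficient of the denominator: 4. Divide through by 4 for the monic polynomial.

Therefore the answer is s^6 + 7*s^5/4 + 3*s^4/2 - s^3/4 - 3*s^2 - s.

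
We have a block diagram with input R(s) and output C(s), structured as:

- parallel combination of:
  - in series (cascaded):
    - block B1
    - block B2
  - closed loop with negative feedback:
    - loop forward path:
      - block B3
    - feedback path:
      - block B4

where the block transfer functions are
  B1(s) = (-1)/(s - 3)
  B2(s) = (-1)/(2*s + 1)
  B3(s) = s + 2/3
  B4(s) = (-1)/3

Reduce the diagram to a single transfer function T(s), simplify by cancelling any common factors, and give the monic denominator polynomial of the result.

Reducing step by step:

[1] multiply B1, B2 (series); result 1/(2*s^2 - 5*s - 3)
[2] collapse the loop (B3 forward, B4 return); result (-9*s - 6)/(3*s - 7)
[3] combine (B1*B2), [B3/(1+B3*B4)] in parallel; result (-18*s^3 + 33*s^2 + 60*s + 11)/(6*s^3 - 29*s^2 + 26*s + 21)
The result of step 3 is T(s) in lowest terms. Its denominator has leading coefficient 6; dividing the denominator through by 6 makes it monic.

Answer: s^3 - 29*s^2/6 + 13*s/3 + 7/2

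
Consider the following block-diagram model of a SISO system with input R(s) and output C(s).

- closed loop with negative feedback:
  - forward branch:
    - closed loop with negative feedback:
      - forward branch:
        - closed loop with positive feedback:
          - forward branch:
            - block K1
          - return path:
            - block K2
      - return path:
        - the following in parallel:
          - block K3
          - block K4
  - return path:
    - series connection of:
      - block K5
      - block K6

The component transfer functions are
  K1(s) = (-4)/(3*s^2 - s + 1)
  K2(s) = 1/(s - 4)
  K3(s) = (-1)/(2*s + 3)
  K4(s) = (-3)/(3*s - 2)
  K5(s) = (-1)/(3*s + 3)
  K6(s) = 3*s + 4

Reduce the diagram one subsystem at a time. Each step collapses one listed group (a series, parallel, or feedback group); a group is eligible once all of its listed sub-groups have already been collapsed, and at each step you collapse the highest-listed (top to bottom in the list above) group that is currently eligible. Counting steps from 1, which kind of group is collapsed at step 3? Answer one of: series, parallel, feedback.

Reducing step by step:

1. feedback reduction of K1, K2
2. parallel reduction of K3, K4
3. feedback reduction of [K1/(1-K1*K2)], (K3+K4)
4. combine K5, K6 in series
5. collapse the loop ([[K1/(1-K1*K2)]/(1+[K1/(1-K1*K2)]*(K3+K4))] forward, (K5*K6) return)
At step 3 the group reduced is feedback.

Answer: feedback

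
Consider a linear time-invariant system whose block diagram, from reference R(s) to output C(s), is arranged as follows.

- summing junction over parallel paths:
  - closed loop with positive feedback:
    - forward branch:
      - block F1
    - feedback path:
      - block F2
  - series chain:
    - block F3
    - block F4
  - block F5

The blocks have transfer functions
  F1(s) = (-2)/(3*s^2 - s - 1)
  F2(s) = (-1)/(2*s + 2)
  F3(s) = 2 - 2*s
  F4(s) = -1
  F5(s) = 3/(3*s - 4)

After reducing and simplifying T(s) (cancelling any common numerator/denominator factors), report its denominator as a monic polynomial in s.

Step 1: apply the feedback formula to F1, F2: (-2*s - 2)/(3*s^3 + 2*s^2 - 2*s - 2)
Step 2: cascade F3, F4: 2*s - 2
Step 3: combine [F1/(1-F1*F2)], (F3*F4), F5 in parallel: (18*s^5 - 30*s^4 - 7*s^3 + 32*s^2 + 8*s - 14)/(9*s^4 - 6*s^3 - 14*s^2 + 2*s + 8)
That last expression is T(s), already simplified. Scaling its denominator by 1/9 (the reciprocal of the leading coefficient) yields the monic denominator.

Hence the answer: s^4 - 2*s^3/3 - 14*s^2/9 + 2*s/9 + 8/9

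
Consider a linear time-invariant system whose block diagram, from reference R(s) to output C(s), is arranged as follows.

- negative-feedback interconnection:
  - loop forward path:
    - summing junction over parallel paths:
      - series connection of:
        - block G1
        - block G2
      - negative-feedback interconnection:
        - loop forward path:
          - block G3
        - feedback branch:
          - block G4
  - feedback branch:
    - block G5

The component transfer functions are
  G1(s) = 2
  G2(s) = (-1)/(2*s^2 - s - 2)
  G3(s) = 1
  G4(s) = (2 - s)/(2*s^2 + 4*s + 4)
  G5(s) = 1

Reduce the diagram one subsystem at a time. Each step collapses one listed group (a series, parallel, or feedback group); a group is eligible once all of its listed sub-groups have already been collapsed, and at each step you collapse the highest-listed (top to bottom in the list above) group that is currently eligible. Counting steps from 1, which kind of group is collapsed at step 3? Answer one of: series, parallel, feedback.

1. combine G1, G2 in series
2. apply the feedback formula to G3, G4
3. sum the parallel branches (G1*G2), [G3/(1+G3*G4)]
4. collapse the loop (((G1*G2)+[G3/(1+G3*G4)]) forward, G5 return)
At step 3 the group reduced is parallel.

Hence the answer: parallel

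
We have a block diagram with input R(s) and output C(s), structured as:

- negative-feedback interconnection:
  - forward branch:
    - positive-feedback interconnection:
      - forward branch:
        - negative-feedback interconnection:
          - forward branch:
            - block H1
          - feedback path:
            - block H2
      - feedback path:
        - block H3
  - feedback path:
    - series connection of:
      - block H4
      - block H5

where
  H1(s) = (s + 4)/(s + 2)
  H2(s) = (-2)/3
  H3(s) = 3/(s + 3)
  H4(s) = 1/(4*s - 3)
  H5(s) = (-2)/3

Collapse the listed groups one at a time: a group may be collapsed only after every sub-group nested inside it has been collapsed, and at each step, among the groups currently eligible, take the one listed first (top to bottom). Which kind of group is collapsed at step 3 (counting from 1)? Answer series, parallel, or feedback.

(1) apply the feedback formula to H1, H2
(2) feedback reduction of [H1/(1+H1*H2)], H3
(3) reduce the series chain H4, H5
(4) collapse the loop ([[H1/(1+H1*H2)]/(1-[H1/(1+H1*H2)]*H3)] forward, (H4*H5) return)
The group at step 3 is a series group.

Answer: series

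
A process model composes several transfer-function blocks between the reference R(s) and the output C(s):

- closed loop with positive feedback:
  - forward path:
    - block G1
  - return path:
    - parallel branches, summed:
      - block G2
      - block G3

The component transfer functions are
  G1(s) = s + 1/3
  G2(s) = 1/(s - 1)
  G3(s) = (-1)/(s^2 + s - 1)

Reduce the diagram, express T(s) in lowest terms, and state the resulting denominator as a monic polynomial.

Step 1: combine G2, G3 in parallel gives s^2/(s^3 - 2*s + 1)
Step 2: reduce the feedback loop with forward G1 and return (G2+G3) gives (-3*s^4 - s^3 + 6*s^2 - s - 1)/(s^2 + 6*s - 3)
Step 2 gives the fully reduced T(s), with no common factor left to cancel. The denominator is already monic (leading coefficient 1).

Therefore the answer is s^2 + 6*s - 3.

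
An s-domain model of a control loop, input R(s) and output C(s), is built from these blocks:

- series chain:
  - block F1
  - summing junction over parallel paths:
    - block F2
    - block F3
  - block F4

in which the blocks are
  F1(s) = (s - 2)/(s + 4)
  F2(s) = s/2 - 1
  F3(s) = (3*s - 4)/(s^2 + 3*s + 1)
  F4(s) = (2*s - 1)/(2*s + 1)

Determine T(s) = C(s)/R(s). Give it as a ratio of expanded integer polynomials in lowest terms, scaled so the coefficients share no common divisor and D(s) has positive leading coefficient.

First reduce the diagram to T(s).

Step 1 - reduce the parallel group F2, F3: (s^3 + s^2 + s - 10)/(2*s^2 + 6*s + 2)
Step 2 - cascade F1, (F2+F3), F4 - this is the overall T(s), already in the required normalized form

Answer: (2*s^5 - 3*s^4 - s^3 - 23*s^2 + 52*s - 20)/(4*s^4 + 30*s^3 + 66*s^2 + 42*s + 8)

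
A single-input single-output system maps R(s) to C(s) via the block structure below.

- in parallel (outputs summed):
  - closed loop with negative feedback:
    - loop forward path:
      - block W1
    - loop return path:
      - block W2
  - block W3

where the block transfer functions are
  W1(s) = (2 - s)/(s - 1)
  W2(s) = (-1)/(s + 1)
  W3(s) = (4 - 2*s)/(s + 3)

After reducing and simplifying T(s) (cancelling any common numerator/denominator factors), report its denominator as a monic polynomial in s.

Answer: s^3 + 4*s^2 - 9

Working:
Step 1 - apply the feedback formula to W1, W2, giving (-s^2 + s + 2)/(s^2 + s - 3)
Step 2 - add [W1/(1+W1*W2)], W3 (parallel), giving (-3*s^3 + 15*s - 6)/(s^3 + 4*s^2 - 9)
T(s) is the step-2 result (common factors already cancelled). Leading coefficient of the denominator: 1, so no rescaling is needed.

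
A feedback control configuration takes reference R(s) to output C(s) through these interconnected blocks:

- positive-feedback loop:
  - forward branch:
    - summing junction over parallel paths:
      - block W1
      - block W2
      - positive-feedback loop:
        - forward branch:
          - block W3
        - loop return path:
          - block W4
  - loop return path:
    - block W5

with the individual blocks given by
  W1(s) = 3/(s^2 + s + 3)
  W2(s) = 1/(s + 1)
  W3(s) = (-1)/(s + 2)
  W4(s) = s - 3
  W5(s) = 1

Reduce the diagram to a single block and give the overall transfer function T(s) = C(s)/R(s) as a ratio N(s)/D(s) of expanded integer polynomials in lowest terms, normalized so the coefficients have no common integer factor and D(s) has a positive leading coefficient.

Answer: (s^3 + 5*s^2 + 4*s - 9)/(2*s^4 + 2*s^3 + s^2 - 2*s + 6)

Working:
Step 1: reduce the feedback loop with forward W3 and return W4, giving (-1)/(2*s - 1)
Step 2: add W1, W2, [W3/(1-W3*W4)] (parallel), giving (s^3 + 5*s^2 + 4*s - 9)/(2*s^4 + 3*s^3 + 6*s^2 + 2*s - 3)
Step 3: reduce the feedback loop with forward (W1+W2+[W3/(1-W3*W4)]) and return W5 - this is the overall T(s), already in the required normalized form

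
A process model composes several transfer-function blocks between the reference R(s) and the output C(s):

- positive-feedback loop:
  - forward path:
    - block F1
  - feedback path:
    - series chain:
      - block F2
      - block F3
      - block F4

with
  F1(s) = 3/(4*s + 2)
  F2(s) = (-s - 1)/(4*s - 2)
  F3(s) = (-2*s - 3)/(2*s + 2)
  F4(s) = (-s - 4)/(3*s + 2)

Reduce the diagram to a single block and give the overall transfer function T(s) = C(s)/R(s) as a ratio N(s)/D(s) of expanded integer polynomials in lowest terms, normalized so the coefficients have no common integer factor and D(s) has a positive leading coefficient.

Answer: (72*s^2 + 12*s - 24)/(96*s^3 + 70*s^2 + 9*s + 20)

Working:
1. combine F2, F3, F4 in series -> (-2*s^2 - 11*s - 12)/(24*s^2 + 4*s - 8)
2. collapse the loop (F1 forward, (F2*F3*F4) return), which is the overall transfer function T(s) = C(s)/R(s) in lowest terms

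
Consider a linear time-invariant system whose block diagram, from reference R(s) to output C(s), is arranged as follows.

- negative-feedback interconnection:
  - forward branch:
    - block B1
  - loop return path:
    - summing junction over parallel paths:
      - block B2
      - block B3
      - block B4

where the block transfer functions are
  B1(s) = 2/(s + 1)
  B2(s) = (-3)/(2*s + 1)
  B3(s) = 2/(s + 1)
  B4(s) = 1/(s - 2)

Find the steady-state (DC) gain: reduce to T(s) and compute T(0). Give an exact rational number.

1. sum the parallel branches B2, B3, B4, giving (3*s^2 + 3)/(2*s^3 - s^2 - 5*s - 2)
2. close the feedback loop around B1, (B2+B3+B4), giving (4*s^3 - 2*s^2 - 10*s - 4)/(2*s^4 + s^3 - 7*s + 4)
That last expression is T(s); at s = 0 only the constant terms survive, so T(0) = -4/4 = -1.

Answer: -1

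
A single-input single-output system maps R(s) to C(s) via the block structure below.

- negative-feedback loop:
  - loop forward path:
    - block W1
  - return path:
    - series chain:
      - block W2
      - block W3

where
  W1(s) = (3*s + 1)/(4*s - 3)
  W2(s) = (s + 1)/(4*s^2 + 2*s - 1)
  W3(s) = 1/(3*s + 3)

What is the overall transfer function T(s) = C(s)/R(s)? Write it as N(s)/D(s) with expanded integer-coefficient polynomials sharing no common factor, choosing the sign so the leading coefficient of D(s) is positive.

Reducing step by step:

Step 1. cascade W2, W3; result 1/(12*s^2 + 6*s - 3)
Step 2. apply the feedback formula to W1, (W2*W3) - this is the overall T(s), already in the required normalized form

Answer: (36*s^3 + 30*s^2 - 3*s - 3)/(48*s^3 - 12*s^2 - 27*s + 10)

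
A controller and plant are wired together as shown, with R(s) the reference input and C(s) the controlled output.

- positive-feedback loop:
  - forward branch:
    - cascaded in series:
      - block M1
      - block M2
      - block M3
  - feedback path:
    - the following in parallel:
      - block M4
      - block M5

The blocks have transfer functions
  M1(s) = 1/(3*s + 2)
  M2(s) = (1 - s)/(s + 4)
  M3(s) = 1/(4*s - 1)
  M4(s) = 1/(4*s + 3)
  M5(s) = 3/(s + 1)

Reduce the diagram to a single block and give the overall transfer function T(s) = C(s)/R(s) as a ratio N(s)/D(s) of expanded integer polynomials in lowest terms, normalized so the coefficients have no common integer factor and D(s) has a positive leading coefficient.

Answer: (-4*s^3 - 3*s^2 + 4*s + 3)/(48*s^5 + 296*s^4 + 479*s^3 + 266*s^2 - 5*s - 34)

Working:
Step 1. cascade M1, M2, M3 -> (1 - s)/(12*s^3 + 53*s^2 + 18*s - 8)
Step 2. add M4, M5 (parallel) -> (13*s + 10)/(4*s^2 + 7*s + 3)
Step 3. apply the feedback formula to (M1*M2*M3), (M4+M5) - this is the overall T(s), already in the required normalized form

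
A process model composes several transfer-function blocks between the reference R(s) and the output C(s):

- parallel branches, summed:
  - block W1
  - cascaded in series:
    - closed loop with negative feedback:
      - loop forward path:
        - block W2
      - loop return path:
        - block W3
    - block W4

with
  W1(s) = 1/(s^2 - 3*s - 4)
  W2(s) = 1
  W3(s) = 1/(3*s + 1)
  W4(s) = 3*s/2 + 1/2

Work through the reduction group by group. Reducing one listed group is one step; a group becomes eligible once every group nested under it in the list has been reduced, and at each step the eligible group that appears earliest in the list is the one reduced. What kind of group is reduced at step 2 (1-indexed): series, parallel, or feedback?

The answer is series.

Reasoning:
1. close the feedback loop around W2, W3
2. cascade [W2/(1+W2*W3)], W4
3. add W1, ([W2/(1+W2*W3)]*W4) (parallel)
At step 2 the group reduced is series.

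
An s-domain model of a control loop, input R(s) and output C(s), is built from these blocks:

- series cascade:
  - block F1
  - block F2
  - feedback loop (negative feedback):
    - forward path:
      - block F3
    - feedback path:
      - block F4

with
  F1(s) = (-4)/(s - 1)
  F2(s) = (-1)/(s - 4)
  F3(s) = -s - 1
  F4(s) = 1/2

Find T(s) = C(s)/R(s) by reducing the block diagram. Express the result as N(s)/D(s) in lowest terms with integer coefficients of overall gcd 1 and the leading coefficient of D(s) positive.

The answer is (8*s + 8)/(s^3 - 6*s^2 + 9*s - 4).

Reasoning:
(1) feedback reduction of F3, F4; result (2*s + 2)/(s - 1)
(2) reduce the series chain F1, F2, [F3/(1+F3*F4)]: this yields T(s), and no further normalization is needed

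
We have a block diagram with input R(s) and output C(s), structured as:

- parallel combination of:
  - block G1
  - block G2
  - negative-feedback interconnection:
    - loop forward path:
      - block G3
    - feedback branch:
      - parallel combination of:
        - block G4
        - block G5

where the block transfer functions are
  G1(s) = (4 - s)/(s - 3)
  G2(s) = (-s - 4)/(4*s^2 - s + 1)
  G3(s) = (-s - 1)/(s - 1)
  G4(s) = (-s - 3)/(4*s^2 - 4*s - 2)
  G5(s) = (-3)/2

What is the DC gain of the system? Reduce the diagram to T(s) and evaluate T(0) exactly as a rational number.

Reducing step by step:

[1] reduce the parallel group G4, G5; result (-6*s^2 + 5*s)/(4*s^2 - 4*s - 2)
[2] reduce the feedback loop with forward G3 and return (G4+G5); result (-4*s^3 + 6*s + 2)/(10*s^3 - 7*s^2 - 3*s + 2)
[3] add G1, G2, [G3/(1+G3*(G4+G5))] (parallel); result (-56*s^6 + 240*s^5 - 152*s^4 + 88*s^3 - 64*s^2 - 70*s + 26)/(40*s^6 - 158*s^5 + 119*s^4 - 11*s^3 - 17*s^2 + 17*s - 6)
That last expression is T(s); at s = 0 only the constant terms survive, so T(0) = 26/(-6) = -13/3.

Answer: -13/3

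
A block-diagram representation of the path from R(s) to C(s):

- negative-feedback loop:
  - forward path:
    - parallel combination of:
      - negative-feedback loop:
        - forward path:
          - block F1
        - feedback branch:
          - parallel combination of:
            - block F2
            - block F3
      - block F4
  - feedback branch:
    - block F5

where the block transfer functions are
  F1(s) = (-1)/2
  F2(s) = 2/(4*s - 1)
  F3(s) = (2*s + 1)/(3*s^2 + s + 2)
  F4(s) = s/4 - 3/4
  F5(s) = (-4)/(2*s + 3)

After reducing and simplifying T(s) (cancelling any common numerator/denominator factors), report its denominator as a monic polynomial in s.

First reduce the diagram to T(s).

Step 1: add F2, F3 (parallel); result (14*s^2 + 4*s + 3)/(12*s^3 + s^2 + 7*s - 2)
Step 2: close the feedback loop around F1, (F2+F3); result (-12*s^3 - s^2 - 7*s + 2)/(24*s^3 - 12*s^2 + 10*s - 7)
Step 3: sum the parallel branches [F1/(1+F1*(F2+F3))], F4; result (24*s^4 - 132*s^3 + 42*s^2 - 65*s + 29)/(96*s^3 - 48*s^2 + 40*s - 28)
Step 4: feedback reduction of ([F1/(1+F1*(F2+F3))]+F4), F5; result (48*s^5 - 192*s^4 - 312*s^3 - 4*s^2 - 137*s + 87)/(96*s^4 + 720*s^3 - 232*s^2 + 324*s - 200)
No further cancellation is possible in the step-4 result, so that is T(s). Its denominator becomes monic after dividing by the leading coefficient 96.

Answer: s^4 + 15*s^3/2 - 29*s^2/12 + 27*s/8 - 25/12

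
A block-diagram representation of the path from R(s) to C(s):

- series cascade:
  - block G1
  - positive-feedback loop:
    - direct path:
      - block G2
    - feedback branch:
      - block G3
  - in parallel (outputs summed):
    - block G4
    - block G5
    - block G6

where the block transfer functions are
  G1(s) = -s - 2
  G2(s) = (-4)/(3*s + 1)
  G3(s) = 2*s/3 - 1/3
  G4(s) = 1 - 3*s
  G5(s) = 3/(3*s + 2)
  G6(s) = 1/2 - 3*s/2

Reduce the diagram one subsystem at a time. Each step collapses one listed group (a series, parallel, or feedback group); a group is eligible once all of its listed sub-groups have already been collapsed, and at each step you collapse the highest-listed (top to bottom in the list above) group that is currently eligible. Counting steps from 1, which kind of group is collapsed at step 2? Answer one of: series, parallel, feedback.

(1) apply the feedback formula to G2, G3
(2) combine G4, G5, G6 in parallel
(3) cascade G1, [G2/(1-G2*G3)], (G4+G5+G6)
Step 2 collapses a parallel group.

Answer: parallel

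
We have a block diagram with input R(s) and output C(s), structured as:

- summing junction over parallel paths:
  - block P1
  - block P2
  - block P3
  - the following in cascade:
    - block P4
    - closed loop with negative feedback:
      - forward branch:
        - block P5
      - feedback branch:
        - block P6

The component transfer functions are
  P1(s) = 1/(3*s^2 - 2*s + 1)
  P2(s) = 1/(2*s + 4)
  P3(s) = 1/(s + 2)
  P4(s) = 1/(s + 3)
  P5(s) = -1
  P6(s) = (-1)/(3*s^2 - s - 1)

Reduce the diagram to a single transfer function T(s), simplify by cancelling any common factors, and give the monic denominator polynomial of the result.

The answer is s^6 + 4*s^5 + 14*s^4/9 - 10*s^3/3 + 25*s^2/9 - 2*s/3.

Reasoning:
(1) collapse the loop (P5 forward, P6 return), giving (-3*s^2 + s + 1)/(3*s^2 - s)
(2) cascade P4, [P5/(1+P5*P6)], giving (-3*s^2 + s + 1)/(3*s^3 + 8*s^2 - 3*s)
(3) sum the parallel branches P1, P2, P3, (P4*[P5/(1+P5*P6)]), giving (9*s^5 + 42*s^4 - 6*s^3 + 58*s^2 - 23*s + 4)/(18*s^6 + 72*s^5 + 28*s^4 - 60*s^3 + 50*s^2 - 12*s)
That last expression is T(s), already simplified. Scaling its denominator by 1/18 (the reciprocal of the leading coefficient) yields the monic denominator.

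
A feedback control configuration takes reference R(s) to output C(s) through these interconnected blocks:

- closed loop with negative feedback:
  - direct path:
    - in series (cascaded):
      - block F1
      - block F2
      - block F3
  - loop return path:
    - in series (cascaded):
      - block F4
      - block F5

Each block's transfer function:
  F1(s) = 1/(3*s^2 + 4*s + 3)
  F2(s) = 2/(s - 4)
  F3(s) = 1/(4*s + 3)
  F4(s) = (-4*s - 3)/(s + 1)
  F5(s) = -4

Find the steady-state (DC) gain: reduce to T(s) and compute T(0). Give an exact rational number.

The answer is -1/6.

Reasoning:
Step 1. combine F1, F2, F3 in series = 2/(12*s^4 - 23*s^3 - 76*s^2 - 87*s - 36)
Step 2. cascade F4, F5 = (16*s + 12)/(s + 1)
Step 3. close the feedback loop around (F1*F2*F3), (F4*F5) = (2*s + 2)/(12*s^5 - 11*s^4 - 99*s^3 - 163*s^2 - 91*s - 12)
Step 3 gives the overall T(s). Then T(0) = 2/(-12) = -1/6.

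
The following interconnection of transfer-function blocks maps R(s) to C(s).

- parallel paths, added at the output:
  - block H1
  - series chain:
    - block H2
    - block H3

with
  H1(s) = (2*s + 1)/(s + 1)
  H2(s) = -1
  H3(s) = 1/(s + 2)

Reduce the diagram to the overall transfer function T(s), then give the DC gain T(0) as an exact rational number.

Reducing step by step:

1. cascade H2, H3; result (-1)/(s + 2)
2. parallel reduction of H1, (H2*H3); result (2*s^2 + 4*s + 1)/(s^2 + 3*s + 2)
DC gain: substitute s = 0 into T(s) from step 2: T(0) = 1/2.

Answer: 1/2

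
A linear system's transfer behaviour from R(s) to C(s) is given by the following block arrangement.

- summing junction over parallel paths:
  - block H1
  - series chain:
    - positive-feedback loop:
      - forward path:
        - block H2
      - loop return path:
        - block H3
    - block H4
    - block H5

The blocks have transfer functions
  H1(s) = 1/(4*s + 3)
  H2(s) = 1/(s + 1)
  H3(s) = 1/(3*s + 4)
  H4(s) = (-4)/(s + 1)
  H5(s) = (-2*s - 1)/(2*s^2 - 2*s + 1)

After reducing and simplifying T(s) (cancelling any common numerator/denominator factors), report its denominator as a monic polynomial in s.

Answer: s^6 + 37*s^5/12 + 9*s^4/4 - 7*s^3/24 + s^2/6 + s + 3/8

Working:
1. feedback reduction of H2, H3 -> (3*s + 4)/(3*s^2 + 7*s + 3)
2. multiply [H2/(1-H2*H3)], H4, H5 (series) -> (24*s^2 + 44*s + 16)/(6*s^5 + 14*s^4 + 3*s^3 - 4*s^2 + 4*s + 3)
3. parallel reduction of H1, ([H2/(1-H2*H3)]*H4*H5) -> (6*s^5 + 14*s^4 + 99*s^3 + 244*s^2 + 200*s + 51)/(24*s^6 + 74*s^5 + 54*s^4 - 7*s^3 + 4*s^2 + 24*s + 9)
Step 3 gives the fully reduced T(s), with no common factor left to cancel. The denominator's leading coefficient is 24, so divide each of its coefficients by 24 to get the monic form.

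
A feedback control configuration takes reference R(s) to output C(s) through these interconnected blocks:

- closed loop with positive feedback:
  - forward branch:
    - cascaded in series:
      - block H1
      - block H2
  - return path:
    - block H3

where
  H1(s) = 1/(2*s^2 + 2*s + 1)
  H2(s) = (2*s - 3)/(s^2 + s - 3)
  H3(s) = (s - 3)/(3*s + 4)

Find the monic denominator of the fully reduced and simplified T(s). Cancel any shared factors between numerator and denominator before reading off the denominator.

1. cascade H1, H2: (2*s - 3)/(2*s^4 + 4*s^3 - 3*s^2 - 5*s - 3)
2. close the feedback loop around (H1*H2), H3: (6*s^2 - s - 12)/(6*s^5 + 20*s^4 + 7*s^3 - 29*s^2 - 20*s - 21)
The result of step 2 is T(s) in lowest terms. Its denominator has leading coefficient 6; dividing the denominator through by 6 makes it monic.

Final answer: s^5 + 10*s^4/3 + 7*s^3/6 - 29*s^2/6 - 10*s/3 - 7/2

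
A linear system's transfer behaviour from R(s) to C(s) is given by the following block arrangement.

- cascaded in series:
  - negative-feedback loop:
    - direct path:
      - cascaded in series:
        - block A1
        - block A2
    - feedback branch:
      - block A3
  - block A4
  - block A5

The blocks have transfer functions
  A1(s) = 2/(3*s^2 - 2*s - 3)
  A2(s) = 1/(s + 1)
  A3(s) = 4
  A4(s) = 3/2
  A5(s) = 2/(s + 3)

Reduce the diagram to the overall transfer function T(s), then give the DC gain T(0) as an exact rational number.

[1] cascade A1, A2 = 2/(3*s^3 + s^2 - 5*s - 3)
[2] reduce the feedback loop with forward (A1*A2) and return A3 = 2/(3*s^3 + s^2 - 5*s + 5)
[3] series reduction of [(A1*A2)/(1+(A1*A2)*A3)], A4, A5 = 6/(3*s^4 + 10*s^3 - 2*s^2 - 10*s + 15)
The step-3 result is T(s). Setting s = 0: T(0) = 6/15 = 2/5.

Therefore the answer is 2/5.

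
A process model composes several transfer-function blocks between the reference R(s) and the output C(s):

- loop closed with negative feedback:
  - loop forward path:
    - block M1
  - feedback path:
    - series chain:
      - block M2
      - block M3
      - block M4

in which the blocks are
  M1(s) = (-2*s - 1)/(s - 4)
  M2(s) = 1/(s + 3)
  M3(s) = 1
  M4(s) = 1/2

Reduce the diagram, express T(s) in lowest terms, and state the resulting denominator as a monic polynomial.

Step 1: series reduction of M2, M3, M4, giving 1/(2*s + 6)
Step 2: apply the feedback formula to M1, (M2*M3*M4), giving (-4*s^2 - 14*s - 6)/(2*s^2 - 4*s - 25)
That last expression is T(s), already simplified. Scaling its denominator by 1/2 (the reciprocal of the leading coefficient) yields the monic denominator.

Final answer: s^2 - 2*s - 25/2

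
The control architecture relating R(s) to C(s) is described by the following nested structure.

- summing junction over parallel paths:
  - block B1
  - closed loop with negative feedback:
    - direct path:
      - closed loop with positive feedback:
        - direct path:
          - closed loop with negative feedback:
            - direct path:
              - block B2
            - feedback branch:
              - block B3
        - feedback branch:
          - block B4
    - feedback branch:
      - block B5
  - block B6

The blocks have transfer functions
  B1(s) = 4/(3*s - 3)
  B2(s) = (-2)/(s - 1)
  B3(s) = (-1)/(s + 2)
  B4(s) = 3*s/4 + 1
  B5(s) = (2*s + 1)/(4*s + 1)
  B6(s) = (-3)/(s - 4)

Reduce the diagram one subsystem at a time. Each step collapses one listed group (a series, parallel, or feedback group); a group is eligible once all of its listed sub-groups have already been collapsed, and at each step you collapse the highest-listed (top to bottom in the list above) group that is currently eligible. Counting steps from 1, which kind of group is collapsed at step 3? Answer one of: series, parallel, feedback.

Answer: feedback

Working:
[1] close the feedback loop around B2, B3
[2] reduce the feedback loop with forward [B2/(1+B2*B3)] and return B4
[3] close the feedback loop around [[B2/(1+B2*B3)]/(1-[B2/(1+B2*B3)]*B4)], B5
[4] combine B1, [[[B2/(1+B2*B3)]/(1-[B2/(1+B2*B3)]*B4)]/(1+[[B2/(1+B2*B3)]/(1-[B2/(1+B2*B3)]*B4)]*B5)], B6 in parallel
Step 3 collapses a feedback group.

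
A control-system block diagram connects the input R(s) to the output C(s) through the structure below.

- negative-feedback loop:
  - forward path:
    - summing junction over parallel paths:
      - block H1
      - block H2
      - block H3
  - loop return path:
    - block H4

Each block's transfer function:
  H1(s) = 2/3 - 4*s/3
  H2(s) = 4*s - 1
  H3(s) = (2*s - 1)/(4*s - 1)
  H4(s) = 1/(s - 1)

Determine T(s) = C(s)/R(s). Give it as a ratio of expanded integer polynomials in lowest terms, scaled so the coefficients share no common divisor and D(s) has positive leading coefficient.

Answer: (32*s^3 - 38*s^2 + 4*s + 2)/(44*s^2 - 21*s + 1)

Working:
Step 1: combine H1, H2, H3 in parallel; result (32*s^2 - 6*s - 2)/(12*s - 3)
Step 2: close the feedback loop around (H1+H2+H3), H4: this yields T(s), and no further normalization is needed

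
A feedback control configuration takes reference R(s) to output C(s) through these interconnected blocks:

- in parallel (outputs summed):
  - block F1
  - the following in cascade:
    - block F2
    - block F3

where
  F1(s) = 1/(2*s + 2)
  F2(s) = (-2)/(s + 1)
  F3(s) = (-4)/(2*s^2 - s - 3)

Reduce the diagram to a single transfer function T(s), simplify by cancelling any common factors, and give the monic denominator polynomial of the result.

Step 1. series reduction of F2, F3 gives 8/(2*s^3 + s^2 - 4*s - 3)
Step 2. add F1, (F2*F3) (parallel) gives (2*s^2 - s + 13)/(4*s^3 + 2*s^2 - 8*s - 6)
That last expression is T(s), already simplified. Scaling its denominator by 1/4 (the reciprocal of the leading coefficient) yields the monic denominator.

Answer: s^3 + s^2/2 - 2*s - 3/2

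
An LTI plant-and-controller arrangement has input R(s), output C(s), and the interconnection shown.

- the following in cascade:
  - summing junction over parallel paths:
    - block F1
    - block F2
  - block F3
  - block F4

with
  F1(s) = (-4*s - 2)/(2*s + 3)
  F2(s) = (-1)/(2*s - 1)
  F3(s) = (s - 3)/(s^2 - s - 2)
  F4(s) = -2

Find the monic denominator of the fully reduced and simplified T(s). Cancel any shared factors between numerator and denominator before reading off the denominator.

The answer is s^4 - 15*s^2/4 - 5*s/4 + 3/2.

Reasoning:
(1) add F1, F2 (parallel) -> (-8*s^2 - 2*s - 1)/(4*s^2 + 4*s - 3)
(2) cascade (F1+F2), F3, F4 -> (16*s^3 - 44*s^2 - 10*s - 6)/(4*s^4 - 15*s^2 - 5*s + 6)
That last expression is T(s), already simplified. Scaling its denominator by 1/4 (the reciprocal of the leading coefficient) yields the monic denominator.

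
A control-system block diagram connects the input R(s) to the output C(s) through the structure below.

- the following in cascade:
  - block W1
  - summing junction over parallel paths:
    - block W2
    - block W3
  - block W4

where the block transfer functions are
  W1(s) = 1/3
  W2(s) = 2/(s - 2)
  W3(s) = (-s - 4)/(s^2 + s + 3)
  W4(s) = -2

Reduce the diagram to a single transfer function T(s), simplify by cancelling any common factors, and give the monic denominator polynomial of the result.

Reducing step by step:

[1] reduce the parallel group W2, W3 -> (s^2 + 14)/(s^3 - s^2 + s - 6)
[2] multiply W1, (W2+W3), W4 (series) -> (-2*s^2 - 28)/(3*s^3 - 3*s^2 + 3*s - 18)
The result of step 2 is T(s) in lowest terms. Its denominator has leading coefficient 3; dividing the denominator through by 3 makes it monic.

Answer: s^3 - s^2 + s - 6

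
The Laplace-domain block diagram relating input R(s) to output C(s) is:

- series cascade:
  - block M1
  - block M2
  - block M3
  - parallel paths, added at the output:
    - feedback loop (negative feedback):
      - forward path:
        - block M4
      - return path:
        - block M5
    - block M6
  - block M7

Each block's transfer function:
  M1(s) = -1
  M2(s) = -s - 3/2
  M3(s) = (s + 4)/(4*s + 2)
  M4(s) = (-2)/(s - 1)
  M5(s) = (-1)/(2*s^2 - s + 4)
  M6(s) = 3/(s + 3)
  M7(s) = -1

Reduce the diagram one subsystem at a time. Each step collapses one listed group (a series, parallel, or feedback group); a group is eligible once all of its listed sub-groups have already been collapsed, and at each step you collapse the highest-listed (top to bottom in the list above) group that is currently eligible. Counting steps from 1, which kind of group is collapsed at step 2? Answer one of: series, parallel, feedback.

Step 1 - close the feedback loop around M4, M5
Step 2 - combine [M4/(1+M4*M5)], M6 in parallel
Step 3 - cascade M1, M2, M3, ([M4/(1+M4*M5)]+M6), M7
Step 2: parallel.

Final answer: parallel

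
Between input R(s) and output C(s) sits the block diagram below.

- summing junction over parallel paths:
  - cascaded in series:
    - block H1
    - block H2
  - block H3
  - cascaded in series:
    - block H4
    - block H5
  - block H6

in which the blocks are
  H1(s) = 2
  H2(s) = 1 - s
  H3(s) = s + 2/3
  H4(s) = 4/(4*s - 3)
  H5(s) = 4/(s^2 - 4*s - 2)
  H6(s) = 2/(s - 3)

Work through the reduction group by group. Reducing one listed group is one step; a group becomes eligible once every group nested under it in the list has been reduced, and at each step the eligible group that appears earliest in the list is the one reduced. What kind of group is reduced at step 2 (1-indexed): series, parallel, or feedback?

Answer: series

Working:
[1] series reduction of H1, H2
[2] series reduction of H4, H5
[3] parallel reduction of (H1*H2), H3, (H4*H5), H6
Step 2 collapses a series group.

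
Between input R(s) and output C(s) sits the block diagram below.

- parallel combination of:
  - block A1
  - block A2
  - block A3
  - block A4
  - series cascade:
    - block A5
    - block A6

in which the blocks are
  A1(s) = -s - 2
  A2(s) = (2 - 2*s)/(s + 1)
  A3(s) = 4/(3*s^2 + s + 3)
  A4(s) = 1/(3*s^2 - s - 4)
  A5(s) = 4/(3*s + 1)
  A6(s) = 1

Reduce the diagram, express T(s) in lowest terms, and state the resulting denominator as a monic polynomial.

Step 1. series reduction of A5, A6 -> 4/(3*s + 1)
Step 2. sum the parallel branches A1, A2, A3, A4, (A5*A6) -> (-27*s^6 - 117*s^5 + 120*s^4 + 46*s^3 + 157*s^2 - 10*s - 61)/(27*s^5 + 9*s^4 - 12*s^3 - 25*s^2 - 43*s - 12)
The result of step 2 is T(s) in lowest terms. Its denominator has leading coefficient 27; dividing the denominator through by 27 makes it monic.

Therefore the answer is s^5 + s^4/3 - 4*s^3/9 - 25*s^2/27 - 43*s/27 - 4/9.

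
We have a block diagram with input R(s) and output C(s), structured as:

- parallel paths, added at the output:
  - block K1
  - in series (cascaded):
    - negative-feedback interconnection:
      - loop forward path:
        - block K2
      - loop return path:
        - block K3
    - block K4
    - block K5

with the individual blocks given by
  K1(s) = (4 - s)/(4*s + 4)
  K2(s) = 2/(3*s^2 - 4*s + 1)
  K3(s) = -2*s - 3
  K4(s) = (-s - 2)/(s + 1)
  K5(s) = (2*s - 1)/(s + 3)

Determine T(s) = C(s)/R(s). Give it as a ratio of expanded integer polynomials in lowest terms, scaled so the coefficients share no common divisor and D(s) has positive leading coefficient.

Step 1: apply the feedback formula to K2, K3 gives 2/(3*s^2 - 8*s - 5)
Step 2: cascade [K2/(1+K2*K3)], K4, K5 gives (-4*s^2 - 6*s + 4)/(3*s^4 + 4*s^3 - 28*s^2 - 44*s - 15)
Step 3: combine K1, ([K2/(1+K2*K3)]*K4*K5) in parallel - this is the overall T(s), already in the required normalized form

Final answer: (-3*s^4 + 11*s^3 + 17*s^2 - 125*s - 44)/(12*s^4 + 16*s^3 - 112*s^2 - 176*s - 60)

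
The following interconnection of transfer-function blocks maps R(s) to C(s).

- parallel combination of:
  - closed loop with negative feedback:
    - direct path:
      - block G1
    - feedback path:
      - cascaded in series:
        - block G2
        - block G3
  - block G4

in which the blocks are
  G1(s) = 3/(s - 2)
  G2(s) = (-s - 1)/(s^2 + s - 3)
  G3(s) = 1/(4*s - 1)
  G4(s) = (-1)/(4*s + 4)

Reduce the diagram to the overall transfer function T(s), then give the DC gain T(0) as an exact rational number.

The answer is -5/4.

Reasoning:
1. combine G2, G3 in series = (-s - 1)/(4*s^3 + 3*s^2 - 13*s + 3)
2. feedback reduction of G1, (G2*G3) = (12*s^3 + 9*s^2 - 39*s + 9)/(4*s^4 - 5*s^3 - 19*s^2 + 26*s - 9)
3. add [G1/(1+G1*(G2*G3))], G4 (parallel) = (44*s^4 + 89*s^3 - 101*s^2 - 146*s + 45)/(16*s^5 - 4*s^4 - 96*s^3 + 28*s^2 + 68*s - 36)
The step-3 result is T(s). Setting s = 0: T(0) = 45/(-36) = -5/4.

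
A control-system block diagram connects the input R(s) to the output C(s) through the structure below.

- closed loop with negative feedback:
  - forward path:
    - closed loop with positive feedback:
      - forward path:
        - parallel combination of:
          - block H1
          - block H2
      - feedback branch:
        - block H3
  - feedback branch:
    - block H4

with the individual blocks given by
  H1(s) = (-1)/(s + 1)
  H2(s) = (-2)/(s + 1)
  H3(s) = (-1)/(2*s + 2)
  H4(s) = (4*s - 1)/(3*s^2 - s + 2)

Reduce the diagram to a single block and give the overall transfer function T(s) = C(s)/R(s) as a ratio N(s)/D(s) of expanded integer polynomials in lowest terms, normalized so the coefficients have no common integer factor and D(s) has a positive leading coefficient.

Answer: (-18*s^3 - 12*s^2 - 6*s - 12)/(6*s^4 + 10*s^3 - 27*s^2 - 9*s + 4)

Working:
Step 1. parallel reduction of H1, H2, giving (-3)/(s + 1)
Step 2. feedback reduction of (H1+H2), H3, giving (-6*s - 6)/(2*s^2 + 4*s - 1)
Step 3. feedback reduction of [(H1+H2)/(1-(H1+H2)*H3)], H4, giving the overall T(s)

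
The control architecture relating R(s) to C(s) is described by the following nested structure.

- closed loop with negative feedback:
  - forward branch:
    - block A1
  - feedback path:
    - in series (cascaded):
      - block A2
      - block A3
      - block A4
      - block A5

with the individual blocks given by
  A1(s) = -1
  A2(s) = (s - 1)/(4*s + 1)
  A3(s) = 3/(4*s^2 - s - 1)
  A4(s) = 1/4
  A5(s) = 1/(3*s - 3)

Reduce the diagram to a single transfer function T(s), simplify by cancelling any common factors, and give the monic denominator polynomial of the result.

First reduce the diagram to T(s).

Step 1: cascade A2, A3, A4, A5 = 1/(64*s^3 - 20*s - 4)
Step 2: apply the feedback formula to A1, (A2*A3*A4*A5) = (-64*s^3 + 20*s + 4)/(64*s^3 - 20*s - 5)
Step 2 gives the fully reduced T(s), with no common factor left to cancel. The denominator's leading coefficient is 64, so divide each of its coefficients by 64 to get the monic form.

Answer: s^3 - 5*s/16 - 5/64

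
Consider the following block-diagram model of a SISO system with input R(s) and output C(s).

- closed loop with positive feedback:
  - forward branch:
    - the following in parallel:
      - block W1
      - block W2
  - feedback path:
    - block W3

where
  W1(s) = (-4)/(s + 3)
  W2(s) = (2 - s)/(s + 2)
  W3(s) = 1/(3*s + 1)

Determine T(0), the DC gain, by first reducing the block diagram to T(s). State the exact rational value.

1. parallel reduction of W1, W2, giving (-s^2 - 5*s - 2)/(s^2 + 5*s + 6)
2. feedback reduction of (W1+W2), W3, giving (-3*s^3 - 16*s^2 - 11*s - 2)/(3*s^3 + 17*s^2 + 28*s + 8)
Evaluating the step-2 result (the overall T(s)) at s = 0 gives T(0) = -2/8 = -1/4.

Therefore the answer is -1/4.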